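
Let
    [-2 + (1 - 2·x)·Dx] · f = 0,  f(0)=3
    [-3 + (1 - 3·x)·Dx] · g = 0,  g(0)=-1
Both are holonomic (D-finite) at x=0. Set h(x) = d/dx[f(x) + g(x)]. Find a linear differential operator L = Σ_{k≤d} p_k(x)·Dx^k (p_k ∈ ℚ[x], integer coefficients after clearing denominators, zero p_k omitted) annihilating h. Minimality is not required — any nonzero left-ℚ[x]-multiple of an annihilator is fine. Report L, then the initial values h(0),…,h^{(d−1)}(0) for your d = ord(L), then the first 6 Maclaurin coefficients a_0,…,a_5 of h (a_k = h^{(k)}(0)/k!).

L = 36 + (-15 + 36·x)·Dx + (1 - 5·x + 6·x^2)·Dx^2  (order 2).
h: a_k = 3, 6, -9, -132, -735, -3222, …
ICs: h(0) = 3, h′(0) = 6.

f: a_k = 3, 6, 12, 24, 48, 96, …
g: a_k = -1, -3, -9, -27, -81, -243, …
h₀=f+g: left-lcm gives L₀, ord ≤ 2.
Derive L from L₀ (diff closure).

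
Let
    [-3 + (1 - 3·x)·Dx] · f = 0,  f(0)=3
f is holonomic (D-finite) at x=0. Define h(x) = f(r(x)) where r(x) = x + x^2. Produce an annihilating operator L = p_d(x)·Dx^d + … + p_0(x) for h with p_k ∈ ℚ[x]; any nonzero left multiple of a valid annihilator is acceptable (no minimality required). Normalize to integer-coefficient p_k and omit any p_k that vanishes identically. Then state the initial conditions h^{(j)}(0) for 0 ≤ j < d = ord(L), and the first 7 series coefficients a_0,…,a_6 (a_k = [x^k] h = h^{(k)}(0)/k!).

f: a_k = 3, 9, 27, 81, 243, 729, 2187, …
Change of var in L_f (x↦r) gives L₀.
L = (3 + 6·x) + (-1 + 3·x + 3·x^2)·Dx  (order 1).
h: a_k = 3, 9, 36, 135, 513, 1944, 7371, …
ICs: h(0) = 3.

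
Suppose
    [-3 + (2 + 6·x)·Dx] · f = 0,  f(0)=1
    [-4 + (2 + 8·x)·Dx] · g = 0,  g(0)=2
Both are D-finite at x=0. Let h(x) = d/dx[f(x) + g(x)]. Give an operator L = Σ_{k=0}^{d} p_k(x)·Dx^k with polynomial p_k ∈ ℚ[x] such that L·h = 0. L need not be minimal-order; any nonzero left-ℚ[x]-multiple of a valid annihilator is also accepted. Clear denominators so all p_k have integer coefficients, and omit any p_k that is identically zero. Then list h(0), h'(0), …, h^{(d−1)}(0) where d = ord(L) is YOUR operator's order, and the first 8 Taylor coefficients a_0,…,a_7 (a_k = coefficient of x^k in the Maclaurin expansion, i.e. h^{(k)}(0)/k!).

f: a_k = 1, 3/2, -9/8, 27/16, -405/128, 1701/256, -15309/1024, 72171/2048, …
g: a_k = 2, 4, -4, 8, -20, 56, -168, 528, …
L₀ := lclm(L_f,L_g); ord L₀ ≤ 1+1.
h=h₀': d/dx-closure on L₀ ⇒ L.
L = -18 + (-21 - 72·x)·Dx + (-2 - 14·x - 24·x^2)·Dx^2  (order 2).
h: a_k = 11/2, -41/4, 465/16, -2965/32, 80185/256, -562023/512, 8074605/2048, -59044557/4096, …
ICs: h(0) = 11/2, h′(0) = -41/4.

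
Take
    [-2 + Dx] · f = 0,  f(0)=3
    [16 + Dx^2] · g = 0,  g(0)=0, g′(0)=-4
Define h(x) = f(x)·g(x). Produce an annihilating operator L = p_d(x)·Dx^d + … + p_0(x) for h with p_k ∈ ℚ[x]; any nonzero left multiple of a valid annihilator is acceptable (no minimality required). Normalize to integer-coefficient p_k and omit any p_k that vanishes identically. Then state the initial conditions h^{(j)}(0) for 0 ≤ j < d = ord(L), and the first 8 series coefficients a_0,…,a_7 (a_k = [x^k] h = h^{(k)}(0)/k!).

f: a_k = 3, 6, 6, 4, 2, 4/5, 4/15, 8/105, …
g: a_k = 0, -4, 0, 32/3, 0, -128/15, 0, 1024/315, …
h₀=f·g: eliminate ⇒ L₀, order ≤ 1·2.
L = 20 - 4·Dx + Dx^2  (order 2).
h: a_k = 0, -12, -24, 8, 48, 152/5, -176/15, -2224/105, …
ICs: h(0) = 0, h′(0) = -12.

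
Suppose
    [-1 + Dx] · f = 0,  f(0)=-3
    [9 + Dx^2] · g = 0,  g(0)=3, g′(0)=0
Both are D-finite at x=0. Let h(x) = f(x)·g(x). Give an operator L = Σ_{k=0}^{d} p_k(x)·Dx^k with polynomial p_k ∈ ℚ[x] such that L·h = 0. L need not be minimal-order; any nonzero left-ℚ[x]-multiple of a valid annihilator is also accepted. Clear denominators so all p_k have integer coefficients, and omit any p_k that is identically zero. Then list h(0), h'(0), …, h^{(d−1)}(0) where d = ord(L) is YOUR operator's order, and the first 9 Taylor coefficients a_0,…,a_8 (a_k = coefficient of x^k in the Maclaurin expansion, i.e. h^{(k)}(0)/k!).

f: a_k = -3, -3, -3/2, -1/2, -1/8, -1/40, -1/240, -1/1680, -1/13440, …
g: a_k = 3, 0, -27/2, 0, 81/8, 0, -243/80, 0, 2187/4480, …
Sym-product of L_f,L_g gives L₀ (≤ ord 2).
L = 10 - 2·Dx + Dx^2  (order 2).
h: a_k = -9, -9, 36, 39, -21/2, -237/10, -22/5, 307/70, 527/280, …
ICs: h(0) = -9, h′(0) = -9.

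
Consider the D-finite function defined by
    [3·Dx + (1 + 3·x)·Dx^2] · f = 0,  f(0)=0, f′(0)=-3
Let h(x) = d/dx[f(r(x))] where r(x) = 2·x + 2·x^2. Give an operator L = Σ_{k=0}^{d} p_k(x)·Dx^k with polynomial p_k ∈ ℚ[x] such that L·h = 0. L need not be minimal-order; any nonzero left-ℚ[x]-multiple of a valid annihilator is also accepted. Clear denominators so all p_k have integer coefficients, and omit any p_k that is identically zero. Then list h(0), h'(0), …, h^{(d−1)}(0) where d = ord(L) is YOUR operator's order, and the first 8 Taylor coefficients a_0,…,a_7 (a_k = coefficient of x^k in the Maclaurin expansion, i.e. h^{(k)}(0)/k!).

f: a_k = 0, -3, 9/2, -9, 81/4, -243/5, 243/2, -2187/7, …
f∘r: x↦r, Dx↦Dx/r' in L_f ⇒ L₀.
h₀' ⇒ L via d/dx closure of L₀.
L = (4 + 12·x + 12·x^2) + (1 + 8·x + 18·x^2 + 12·x^3)·Dx  (order 1).
h: a_k = -6, 24, -108, 504, -2376, 11232, -53136, 251424, …
ICs: h(0) = -6.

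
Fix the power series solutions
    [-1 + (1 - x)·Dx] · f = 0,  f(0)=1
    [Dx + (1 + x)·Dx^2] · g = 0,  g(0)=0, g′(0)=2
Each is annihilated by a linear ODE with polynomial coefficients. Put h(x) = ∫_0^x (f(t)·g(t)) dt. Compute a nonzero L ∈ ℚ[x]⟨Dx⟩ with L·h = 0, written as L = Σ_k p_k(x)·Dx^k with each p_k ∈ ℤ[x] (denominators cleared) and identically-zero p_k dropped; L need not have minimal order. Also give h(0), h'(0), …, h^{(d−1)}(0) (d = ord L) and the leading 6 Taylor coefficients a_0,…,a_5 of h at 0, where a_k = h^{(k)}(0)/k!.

L = Dx + (1 + 3·x)·Dx^2 + (-1 + x^2)·Dx^3  (order 3).
h: a_k = 0, 0, 1, 1/3, 5/12, 7/30, …
ICs: h(0) = 0, h′(0) = 0, h′′(0) = 2.

f: a_k = 1, 1, 1, 1, 1, 1, …
g: a_k = 0, 2, -1, 2/3, -1/2, 2/5, …
Sym-product of L_f,L_g gives L₀ (≤ ord 2).
h=∫h₀ ⇒ L = L₀·Dx.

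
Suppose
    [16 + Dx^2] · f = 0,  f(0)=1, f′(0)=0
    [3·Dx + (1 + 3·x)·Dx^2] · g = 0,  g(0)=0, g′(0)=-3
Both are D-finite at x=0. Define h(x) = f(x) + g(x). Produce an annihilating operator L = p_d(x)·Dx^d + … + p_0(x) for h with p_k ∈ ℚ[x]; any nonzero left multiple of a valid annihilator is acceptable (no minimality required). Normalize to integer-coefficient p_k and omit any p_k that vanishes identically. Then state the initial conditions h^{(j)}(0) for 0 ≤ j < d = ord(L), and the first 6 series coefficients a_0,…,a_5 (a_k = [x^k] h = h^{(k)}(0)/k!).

f: a_k = 1, 0, -8, 0, 32/3, 0, …
g: a_k = 0, -3, 9/2, -9, 81/4, -243/5, …
Sum ⇒ L₀ = lclm(L_f,L_g) in ℚ(x)⟨Dx⟩.
L = (1680 + 2304·x + 3456·x^2)·Dx + (272 + 1584·x + 3456·x^2 + 3456·x^3)·Dx^2 + (105 + 144·x + 216·x^2)·Dx^3 + (17 + 99·x + 216·x^2 + 216·x^3)·Dx^4  (order 4).
h: a_k = 1, -3, -7/2, -9, 371/12, -243/5, …
ICs: h(0) = 1, h′(0) = -3, h′′(0) = -7, h′′′(0) = -54.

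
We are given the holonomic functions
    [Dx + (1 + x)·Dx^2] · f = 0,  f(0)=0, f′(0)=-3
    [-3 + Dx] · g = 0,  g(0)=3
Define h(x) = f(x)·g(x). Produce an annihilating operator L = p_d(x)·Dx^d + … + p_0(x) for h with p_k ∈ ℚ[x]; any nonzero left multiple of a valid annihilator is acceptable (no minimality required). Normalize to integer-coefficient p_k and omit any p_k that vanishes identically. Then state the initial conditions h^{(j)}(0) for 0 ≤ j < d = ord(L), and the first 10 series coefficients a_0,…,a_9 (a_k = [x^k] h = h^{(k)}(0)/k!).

f: a_k = 0, -3, 3/2, -1, 3/4, -3/5, 1/2, -3/7, 3/8, -1/3, …
g: a_k = 3, 9, 27/2, 27/2, 81/8, 243/40, 243/80, 729/560, 2187/4480, 729/4480, …
Sym-product of L_f,L_g gives L₀ (≤ ord 2).
L = (6 + 9·x) + (-5 - 6·x)·Dx + (1 + x)·Dx^2  (order 2).
h: a_k = 0, -9, -45/2, -30, -27, -747/40, -165/16, -171/35, -153/80, -653/896, …
ICs: h(0) = 0, h′(0) = -9.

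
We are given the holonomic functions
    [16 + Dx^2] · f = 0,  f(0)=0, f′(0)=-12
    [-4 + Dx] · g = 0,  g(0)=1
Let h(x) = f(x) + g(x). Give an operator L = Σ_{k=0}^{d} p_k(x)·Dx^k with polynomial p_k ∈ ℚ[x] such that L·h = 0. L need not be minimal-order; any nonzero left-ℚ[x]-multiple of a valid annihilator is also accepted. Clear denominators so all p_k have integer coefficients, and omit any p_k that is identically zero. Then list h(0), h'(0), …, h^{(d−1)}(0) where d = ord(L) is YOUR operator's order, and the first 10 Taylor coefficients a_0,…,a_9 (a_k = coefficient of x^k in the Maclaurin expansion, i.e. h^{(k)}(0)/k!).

f: a_k = 0, -12, 0, 32, 0, -128/5, 0, 1024/105, 0, -2048/945, …
g: a_k = 1, 4, 8, 32/3, 32/3, 128/15, 256/45, 1024/315, 512/315, 2048/2835, …
h₀=f+g: left-lcm gives L₀, ord ≤ 3.
L = -64 + 16·Dx - 4·Dx^2 + Dx^3  (order 3).
h: a_k = 1, -8, 8, 128/3, 32/3, -256/15, 256/45, 4096/315, 512/315, -4096/2835, …
ICs: h(0) = 1, h′(0) = -8, h′′(0) = 16.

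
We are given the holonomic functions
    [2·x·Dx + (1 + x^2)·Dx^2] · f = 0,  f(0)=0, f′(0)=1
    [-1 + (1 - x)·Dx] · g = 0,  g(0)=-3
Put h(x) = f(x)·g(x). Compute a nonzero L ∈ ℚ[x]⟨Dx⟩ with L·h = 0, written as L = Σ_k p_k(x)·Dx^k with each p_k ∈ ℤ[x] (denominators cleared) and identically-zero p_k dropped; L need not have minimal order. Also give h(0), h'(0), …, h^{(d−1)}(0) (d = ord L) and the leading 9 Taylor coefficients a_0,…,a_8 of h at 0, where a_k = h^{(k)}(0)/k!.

L = 2·x + (2 - 2·x + 4·x^2)·Dx + (-1 + x - x^2 + x^3)·Dx^2  (order 2).
h: a_k = 0, -3, -3, -2, -2, -13/5, -13/5, -76/35, -76/35, …
ICs: h(0) = 0, h′(0) = -3.

f: a_k = 0, 1, 0, -1/3, 0, 1/5, 0, -1/7, 0, …
g: a_k = -3, -3, -3, -3, -3, -3, -3, -3, -3, …
L₀ := L_f ⊗_s L_g (sym. prod.), ord ≤ 2.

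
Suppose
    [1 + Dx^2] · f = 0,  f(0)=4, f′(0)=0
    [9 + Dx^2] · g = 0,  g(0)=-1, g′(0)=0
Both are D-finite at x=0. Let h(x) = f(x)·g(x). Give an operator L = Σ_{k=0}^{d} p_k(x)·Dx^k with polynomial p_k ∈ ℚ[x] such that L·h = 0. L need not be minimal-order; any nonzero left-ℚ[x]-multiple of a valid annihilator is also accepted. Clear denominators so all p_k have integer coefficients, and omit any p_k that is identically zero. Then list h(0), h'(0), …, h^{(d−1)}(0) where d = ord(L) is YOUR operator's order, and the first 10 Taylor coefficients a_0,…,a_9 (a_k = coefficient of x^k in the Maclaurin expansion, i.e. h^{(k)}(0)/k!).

L = 64 + 20·Dx^2 + Dx^4  (order 4).
h: a_k = -4, 0, 20, 0, -68/3, 0, 104/9, 0, -1028/315, 0, …
ICs: h(0) = -4, h′(0) = 0, h′′(0) = 40, h′′′(0) = 0.

f: a_k = 4, 0, -2, 0, 1/6, 0, -1/180, 0, 1/10080, 0, …
g: a_k = -1, 0, 9/2, 0, -27/8, 0, 81/80, 0, -729/4480, 0, …
Sym-product of L_f,L_g gives L₀ (≤ ord 4).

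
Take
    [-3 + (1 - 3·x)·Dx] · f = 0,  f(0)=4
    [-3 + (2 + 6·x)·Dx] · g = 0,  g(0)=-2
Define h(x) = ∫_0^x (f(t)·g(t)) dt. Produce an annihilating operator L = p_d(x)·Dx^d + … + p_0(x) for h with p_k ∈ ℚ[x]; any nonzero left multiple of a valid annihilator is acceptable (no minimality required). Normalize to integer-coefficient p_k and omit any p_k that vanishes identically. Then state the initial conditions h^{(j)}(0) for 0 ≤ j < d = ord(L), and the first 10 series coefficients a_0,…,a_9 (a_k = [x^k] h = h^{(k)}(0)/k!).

f: a_k = 4, 12, 36, 108, 324, 972, 2916, 8748, 26244, 78732, …
g: a_k = -2, -3, 9/4, -27/8, 405/64, -1701/128, 15309/512, -72171/1024, 2814669/16384, -14073345/32768, …
h₀=f·g: eliminate ⇒ L₀, order ≤ 1·1.
h=∫₀ˣh₀: take L = L₀·Dx.
L = (9 + 9·x)·Dx + (-2 + 18·x^2)·Dx^2  (order 2).
h: a_k = 0, -8, -18, -33, -621/8, -14499/80, -29565/64, -1049031/896, -6366357/2048, -33641163/4096, …
ICs: h(0) = 0, h′(0) = -8.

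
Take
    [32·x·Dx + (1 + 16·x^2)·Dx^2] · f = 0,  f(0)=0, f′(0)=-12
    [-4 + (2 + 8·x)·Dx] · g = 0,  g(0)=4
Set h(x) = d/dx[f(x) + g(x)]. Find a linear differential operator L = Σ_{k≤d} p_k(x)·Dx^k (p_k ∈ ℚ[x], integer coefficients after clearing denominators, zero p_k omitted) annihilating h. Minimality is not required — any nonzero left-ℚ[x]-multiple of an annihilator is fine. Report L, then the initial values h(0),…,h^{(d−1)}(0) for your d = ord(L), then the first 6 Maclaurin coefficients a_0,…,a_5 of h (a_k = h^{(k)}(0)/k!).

L = (-32 - 320·x + 1536·x^2 + 3072·x^3) + (-22 - 128·x + 320·x^2 + 6144·x^3 + 10752·x^4)·Dx + (-1 + 12·x + 96·x^2 + 384·x^3 + 1792·x^4 + 3072·x^5)·Dx^2  (order 2).
h: a_k = -4, -16, 240, -160, -2512, -2016, …
ICs: h(0) = -4, h′(0) = -16.

f: a_k = 0, -12, 0, 64, 0, -3072/5, …
g: a_k = 4, 8, -8, 16, -40, 112, …
L₀ := lclm(L_f,L_g); ord L₀ ≤ 2+1.
Differentiate: ansatz ord ≤ ord L₀ ⇒ L.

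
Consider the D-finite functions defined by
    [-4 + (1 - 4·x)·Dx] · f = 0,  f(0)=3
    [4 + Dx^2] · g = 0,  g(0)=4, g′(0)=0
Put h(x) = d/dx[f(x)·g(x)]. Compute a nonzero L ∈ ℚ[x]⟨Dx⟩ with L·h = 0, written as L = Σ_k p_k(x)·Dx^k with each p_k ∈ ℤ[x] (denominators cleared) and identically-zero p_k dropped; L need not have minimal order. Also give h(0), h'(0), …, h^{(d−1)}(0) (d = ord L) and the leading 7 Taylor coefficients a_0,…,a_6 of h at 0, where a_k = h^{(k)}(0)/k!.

L = (-28 - 32·x + 64·x^2) + (-8 + 32·x)·Dx + (1 - 8·x + 16·x^2)·Dx^2  (order 2).
h: a_k = 48, 336, 2016, 10784, 53920, 1294048/5, 18116672/15, …
ICs: h(0) = 48, h′(0) = 336.

f: a_k = 3, 12, 48, 192, 768, 3072, 12288, …
g: a_k = 4, 0, -8, 0, 8/3, 0, -16/45, …
L₀ := L_f ⊗_s L_g (sym. prod.), ord ≤ 2.
Derive L from L₀ (diff closure).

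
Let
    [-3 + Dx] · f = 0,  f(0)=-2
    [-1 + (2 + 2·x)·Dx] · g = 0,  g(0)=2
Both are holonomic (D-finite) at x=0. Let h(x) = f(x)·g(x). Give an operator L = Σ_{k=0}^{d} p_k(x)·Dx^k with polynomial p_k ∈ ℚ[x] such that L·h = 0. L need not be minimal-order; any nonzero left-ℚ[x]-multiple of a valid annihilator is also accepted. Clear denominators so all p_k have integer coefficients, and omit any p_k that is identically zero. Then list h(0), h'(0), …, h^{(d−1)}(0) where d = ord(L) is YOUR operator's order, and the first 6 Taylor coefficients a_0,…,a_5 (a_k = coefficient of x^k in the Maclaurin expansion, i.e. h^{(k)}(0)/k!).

L = (-7 - 6·x) + (2 + 2·x)·Dx  (order 1).
h: a_k = -4, -14, -47/2, -103/4, -667/32, -4277/320, …
ICs: h(0) = -4.

f: a_k = -2, -6, -9, -9, -27/4, -81/20, …
g: a_k = 2, 1, -1/4, 1/8, -5/64, 7/128, …
L₀ := L_f ⊗_s L_g (sym. prod.), ord ≤ 1.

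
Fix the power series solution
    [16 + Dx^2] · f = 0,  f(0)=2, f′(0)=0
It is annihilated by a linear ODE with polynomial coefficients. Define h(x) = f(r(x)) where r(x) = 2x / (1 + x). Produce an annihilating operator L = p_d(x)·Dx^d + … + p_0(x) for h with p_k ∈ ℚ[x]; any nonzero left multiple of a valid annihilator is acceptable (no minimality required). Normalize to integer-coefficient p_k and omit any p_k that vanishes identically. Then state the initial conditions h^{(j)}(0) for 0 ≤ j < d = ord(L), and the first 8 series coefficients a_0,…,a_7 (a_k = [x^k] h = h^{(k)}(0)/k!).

L = 64 + (2 + 6·x + 6·x^2 + 2·x^3)·Dx + (1 + 4·x + 6·x^2 + 4·x^3 + x^4)·Dx^2  (order 2).
h: a_k = 2, 0, -64, 128, 448/3, -3328/3, 106432/45, -10368/5, …
ICs: h(0) = 2, h′(0) = 0.

f: a_k = 2, 0, -16, 0, 64/3, 0, -512/45, 0, …
L₀ from L_f via x↦r, Dx↦r'^{-1}Dx.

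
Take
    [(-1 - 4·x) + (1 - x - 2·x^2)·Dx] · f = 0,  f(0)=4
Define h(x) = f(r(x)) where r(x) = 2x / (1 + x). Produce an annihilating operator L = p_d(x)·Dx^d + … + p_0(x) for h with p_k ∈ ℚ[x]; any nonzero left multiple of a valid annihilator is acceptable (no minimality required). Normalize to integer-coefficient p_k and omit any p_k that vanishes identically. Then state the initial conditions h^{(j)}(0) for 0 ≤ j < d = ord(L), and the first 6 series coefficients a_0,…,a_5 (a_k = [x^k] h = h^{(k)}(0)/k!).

f: a_k = 4, 4, 12, 20, 44, 84, …
f∘r: x↦r, Dx↦Dx/r' in L_f ⇒ L₀.
L = (2 + 18·x) + (-1 - x + 9·x^2 + 9·x^3)·Dx  (order 1).
h: a_k = 4, 8, 40, 72, 360, 648, …
ICs: h(0) = 4.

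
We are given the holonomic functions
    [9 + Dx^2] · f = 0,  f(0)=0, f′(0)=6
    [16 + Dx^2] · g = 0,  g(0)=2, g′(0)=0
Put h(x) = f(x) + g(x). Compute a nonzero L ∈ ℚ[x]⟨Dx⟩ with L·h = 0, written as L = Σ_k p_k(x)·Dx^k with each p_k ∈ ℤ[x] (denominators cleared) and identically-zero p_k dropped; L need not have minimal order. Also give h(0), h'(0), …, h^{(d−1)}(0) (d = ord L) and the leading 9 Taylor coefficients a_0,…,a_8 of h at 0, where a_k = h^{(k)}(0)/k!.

L = 144 + 25·Dx^2 + Dx^4  (order 4).
h: a_k = 2, 6, -16, -9, 64/3, 81/20, -512/45, -243/280, 1024/315, …
ICs: h(0) = 2, h′(0) = 6, h′′(0) = -32, h′′′(0) = -54.

f: a_k = 0, 6, 0, -9, 0, 81/20, 0, -243/280, 0, …
g: a_k = 2, 0, -16, 0, 64/3, 0, -512/45, 0, 1024/315, …
f+g: L₀ = lclm(L_f,L_g), ord ≤ 2+2.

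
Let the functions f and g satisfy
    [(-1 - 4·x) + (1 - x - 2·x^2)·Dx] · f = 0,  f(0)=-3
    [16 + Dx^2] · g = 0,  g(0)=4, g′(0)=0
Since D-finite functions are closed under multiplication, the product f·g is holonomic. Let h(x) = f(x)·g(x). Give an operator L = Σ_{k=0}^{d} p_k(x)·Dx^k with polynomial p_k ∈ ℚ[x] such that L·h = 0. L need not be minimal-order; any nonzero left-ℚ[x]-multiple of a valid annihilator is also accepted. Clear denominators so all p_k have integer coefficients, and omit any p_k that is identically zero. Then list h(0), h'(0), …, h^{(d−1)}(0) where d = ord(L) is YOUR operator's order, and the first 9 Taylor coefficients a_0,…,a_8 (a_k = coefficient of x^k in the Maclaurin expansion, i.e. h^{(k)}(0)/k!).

f: a_k = -3, -3, -9, -15, -33, -63, -129, -255, -513, …
g: a_k = 4, 0, -32, 0, 128/3, 0, -1024/45, 0, 2048/315, …
h₀=f·g: eliminate ⇒ L₀, order ≤ 1·2.
L = (-12 + 16·x + 32·x^2) + (2 + 8·x)·Dx + (-1 + x + 2·x^2)·Dx^2  (order 2).
h: a_k = -12, -12, 60, 36, 28, 100, 3364/15, 6364/15, 89596/105, …
ICs: h(0) = -12, h′(0) = -12.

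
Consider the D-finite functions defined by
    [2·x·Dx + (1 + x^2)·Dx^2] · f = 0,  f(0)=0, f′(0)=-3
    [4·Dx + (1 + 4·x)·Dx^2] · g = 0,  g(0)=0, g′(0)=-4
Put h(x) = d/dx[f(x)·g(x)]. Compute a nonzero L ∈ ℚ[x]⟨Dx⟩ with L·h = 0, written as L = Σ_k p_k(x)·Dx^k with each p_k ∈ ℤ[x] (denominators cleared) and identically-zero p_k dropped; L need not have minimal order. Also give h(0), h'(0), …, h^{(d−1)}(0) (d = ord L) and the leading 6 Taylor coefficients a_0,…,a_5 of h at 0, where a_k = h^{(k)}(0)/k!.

L = (144 + 896·x + 560·x^2 + 2304·x^3 + 1920·x^4 + 3328·x^5 + 256·x^7) + (132 + 304·x + 2252·x^2 + 4144·x^3 + 8896·x^4 + 5952·x^5 + 8960·x^6 + 192·x^7 + 896·x^8)·Dx + (72 + 376·x + 912·x^2 + 2808·x^3 + 3720·x^4 + 6288·x^5 + 3072·x^6 + 4368·x^7 + 192·x^8 + 512·x^9)·Dx^2 + (5 + 48·x + 178·x^2 + 416·x^3 + 729·x^4 + 720·x^5 + 1008·x^6 + 384·x^7 + 516·x^8 + 32·x^9 + 64·x^10)·Dx^3  (order 3).
h: a_k = 0, 24, -72, 240, -920, 17864/5, …
ICs: h(0) = 0, h′(0) = 24, h′′(0) = -144.

f: a_k = 0, -3, 0, 1, 0, -3/5, …
g: a_k = 0, -4, 8, -64/3, 64, -1024/5, …
L₀ := L_f ⊗_s L_g (sym. prod.), ord ≤ 4.
Derive L from L₀ (diff closure).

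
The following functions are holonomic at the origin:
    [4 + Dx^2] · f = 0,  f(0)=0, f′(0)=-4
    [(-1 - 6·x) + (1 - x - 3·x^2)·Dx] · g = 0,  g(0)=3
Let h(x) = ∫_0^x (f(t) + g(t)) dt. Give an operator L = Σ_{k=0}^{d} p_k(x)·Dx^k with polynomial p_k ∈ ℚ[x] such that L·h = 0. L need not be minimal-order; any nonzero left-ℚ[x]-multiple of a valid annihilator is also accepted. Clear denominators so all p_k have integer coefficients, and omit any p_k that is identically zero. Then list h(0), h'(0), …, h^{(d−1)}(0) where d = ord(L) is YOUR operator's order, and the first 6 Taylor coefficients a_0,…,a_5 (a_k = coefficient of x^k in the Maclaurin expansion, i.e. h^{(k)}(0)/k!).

f: a_k = 0, -4, 0, 8/3, 0, -8/15, …
g: a_k = 3, 3, 12, 21, 57, 120, …
h₀=f+g: left-lcm gives L₀, ord ≤ 3.
h=∫₀ˣh₀: take L = L₀·Dx.
L = (-92 - 608·x - 512·x^2 - 1104·x^3 - 360·x^4 - 432·x^5)·Dx + (24 - 4·x - 24·x^2 - 80·x^3 - 180·x^4 - 216·x^5 - 216·x^6)·Dx^2 + (-23 - 152·x - 128·x^2 - 276·x^3 - 90·x^4 - 108·x^5)·Dx^3 + (6 - x - 6·x^2 - 20·x^3 - 45·x^4 - 54·x^5 - 54·x^6)·Dx^4  (order 4).
h: a_k = 0, 3, -1/2, 4, 71/12, 57/5, …
ICs: h(0) = 0, h′(0) = 3, h′′(0) = -1, h′′′(0) = 24.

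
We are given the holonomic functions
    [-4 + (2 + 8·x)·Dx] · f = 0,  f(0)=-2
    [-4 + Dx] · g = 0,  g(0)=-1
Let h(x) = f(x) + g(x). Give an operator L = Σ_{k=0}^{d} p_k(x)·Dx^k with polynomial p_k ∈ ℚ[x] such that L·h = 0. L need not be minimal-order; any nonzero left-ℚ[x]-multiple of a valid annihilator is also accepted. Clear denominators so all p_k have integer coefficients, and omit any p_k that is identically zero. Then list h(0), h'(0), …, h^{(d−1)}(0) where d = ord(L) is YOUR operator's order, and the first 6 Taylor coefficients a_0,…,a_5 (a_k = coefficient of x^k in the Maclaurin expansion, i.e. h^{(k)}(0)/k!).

L = (24 + 64·x) + (-10 - 64·x - 128·x^2)·Dx + (1 + 12·x + 32·x^2)·Dx^2  (order 2).
h: a_k = -3, -8, -4, -56/3, 28/3, -968/15, …
ICs: h(0) = -3, h′(0) = -8.

f: a_k = -2, -4, 4, -8, 20, -56, …
g: a_k = -1, -4, -8, -32/3, -32/3, -128/15, …
h₀=f+g: left-lcm gives L₀, ord ≤ 2.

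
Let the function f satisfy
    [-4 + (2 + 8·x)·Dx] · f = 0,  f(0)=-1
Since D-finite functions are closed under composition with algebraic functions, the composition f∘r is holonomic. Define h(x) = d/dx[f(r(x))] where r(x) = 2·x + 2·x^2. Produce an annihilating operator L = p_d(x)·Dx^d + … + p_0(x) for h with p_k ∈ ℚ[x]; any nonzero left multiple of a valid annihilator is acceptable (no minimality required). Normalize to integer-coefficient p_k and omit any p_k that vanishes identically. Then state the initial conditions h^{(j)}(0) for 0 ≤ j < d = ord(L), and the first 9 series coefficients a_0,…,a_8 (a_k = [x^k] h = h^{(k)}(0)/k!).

f: a_k = -1, -2, 2, -4, 10, -28, 84, -264, 858, …
Change of var in L_f (x↦r) gives L₀.
Derive L from L₀ (diff closure).
L = -2 + (-1 - 10·x - 24·x^2 - 16·x^3)·Dx  (order 1).
h: a_k = -4, 8, -48, 288, -1760, 10944, -68992, 439552, -2823552, …
ICs: h(0) = -4.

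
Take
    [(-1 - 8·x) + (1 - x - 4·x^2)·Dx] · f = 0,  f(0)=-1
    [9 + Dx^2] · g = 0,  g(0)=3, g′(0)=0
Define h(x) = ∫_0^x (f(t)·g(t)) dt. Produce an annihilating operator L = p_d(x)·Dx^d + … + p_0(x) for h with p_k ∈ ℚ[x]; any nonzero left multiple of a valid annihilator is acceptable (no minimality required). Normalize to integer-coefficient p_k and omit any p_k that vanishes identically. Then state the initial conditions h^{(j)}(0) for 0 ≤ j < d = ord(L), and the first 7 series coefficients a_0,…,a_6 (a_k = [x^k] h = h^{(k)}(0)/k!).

f: a_k = -1, -1, -5, -9, -29, -65, -181, …
g: a_k = 3, 0, -27/2, 0, 81/8, 0, -243/80, …
Product ⇒ symmetric product L₀, ord ≤ 2.
h=∫₀ˣh₀: take L = L₀·Dx.
L = (-1 + 9·x + 36·x^2)·Dx + (2 + 16·x)·Dx^2 + (-1 + x + 4·x^2)·Dx^3  (order 3).
h: a_k = 0, -3, -3/2, -1/2, -27/8, -237/40, -223/16, …
ICs: h(0) = 0, h′(0) = -3, h′′(0) = -3.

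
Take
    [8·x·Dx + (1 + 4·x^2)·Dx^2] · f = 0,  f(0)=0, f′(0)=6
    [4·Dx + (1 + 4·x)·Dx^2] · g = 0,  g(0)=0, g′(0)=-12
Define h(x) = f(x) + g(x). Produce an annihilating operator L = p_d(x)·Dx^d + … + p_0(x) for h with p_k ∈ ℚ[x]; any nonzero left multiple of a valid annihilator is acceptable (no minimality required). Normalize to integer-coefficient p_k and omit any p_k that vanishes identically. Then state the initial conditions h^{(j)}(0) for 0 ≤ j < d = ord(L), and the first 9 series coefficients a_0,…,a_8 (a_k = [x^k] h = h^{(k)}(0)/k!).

f: a_k = 0, 6, 0, -8, 0, 96/5, 0, -384/7, 0, …
g: a_k = 0, -12, 24, -64, 192, -3072/5, 2048, -49152/7, 24576, …
L₀ := lclm(L_f,L_g); ord L₀ ≤ 2+2.
L = (-8 - 96·x + 96·x^2 + 128·x^3)·Dx + (-10 - 16·x - 72·x^2 + 192·x^3 + 256·x^4)·Dx^2 + (-1 - 2·x + 8·x^2 + 8·x^3 + 48·x^4 + 64·x^5)·Dx^3  (order 3).
h: a_k = 0, -6, 24, -72, 192, -2976/5, 2048, -49536/7, 24576, …
ICs: h(0) = 0, h′(0) = -6, h′′(0) = 48.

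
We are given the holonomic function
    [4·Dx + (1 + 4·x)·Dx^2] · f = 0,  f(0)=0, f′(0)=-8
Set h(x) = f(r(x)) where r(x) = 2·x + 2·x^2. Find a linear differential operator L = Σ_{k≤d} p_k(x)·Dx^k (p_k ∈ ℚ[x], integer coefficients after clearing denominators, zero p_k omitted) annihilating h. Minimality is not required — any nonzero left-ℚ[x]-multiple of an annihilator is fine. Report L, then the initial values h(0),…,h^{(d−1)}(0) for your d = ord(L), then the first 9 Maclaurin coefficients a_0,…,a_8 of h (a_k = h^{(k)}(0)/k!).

L = (6 + 16·x + 16·x^2)·Dx + (1 + 10·x + 24·x^2 + 16·x^3)·Dx^2  (order 2).
h: a_k = 0, -16, 48, -640/3, 1088, -29696/5, 33792, -1384448/7, 1181696, …
ICs: h(0) = 0, h′(0) = -16.

f: a_k = 0, -8, 16, -128/3, 128, -2048/5, 4096/3, -32768/7, 16384, …
h₀=f(r): pull back L_f along r ⇒ L₀.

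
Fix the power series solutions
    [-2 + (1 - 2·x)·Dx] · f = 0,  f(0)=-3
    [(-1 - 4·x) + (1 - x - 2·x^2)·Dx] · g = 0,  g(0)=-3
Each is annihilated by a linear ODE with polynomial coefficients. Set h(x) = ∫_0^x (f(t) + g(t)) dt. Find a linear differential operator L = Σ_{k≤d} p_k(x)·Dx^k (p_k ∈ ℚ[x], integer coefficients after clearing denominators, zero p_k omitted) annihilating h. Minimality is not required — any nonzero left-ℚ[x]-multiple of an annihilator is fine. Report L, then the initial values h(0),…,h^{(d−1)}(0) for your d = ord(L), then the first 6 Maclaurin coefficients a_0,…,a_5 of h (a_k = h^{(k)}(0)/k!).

L = -4·Dx + (-2 - 8·x)·Dx^2 + (1 - x - 2·x^2)·Dx^3  (order 3).
h: a_k = 0, -6, -9/2, -7, -39/4, -81/5, …
ICs: h(0) = 0, h′(0) = -6, h′′(0) = -9.

f: a_k = -3, -6, -12, -24, -48, -96, …
g: a_k = -3, -3, -9, -15, -33, -63, …
Sum ⇒ L₀ = lclm(L_f,L_g) in ℚ(x)⟨Dx⟩.
∫: right-multiply L₀ by Dx.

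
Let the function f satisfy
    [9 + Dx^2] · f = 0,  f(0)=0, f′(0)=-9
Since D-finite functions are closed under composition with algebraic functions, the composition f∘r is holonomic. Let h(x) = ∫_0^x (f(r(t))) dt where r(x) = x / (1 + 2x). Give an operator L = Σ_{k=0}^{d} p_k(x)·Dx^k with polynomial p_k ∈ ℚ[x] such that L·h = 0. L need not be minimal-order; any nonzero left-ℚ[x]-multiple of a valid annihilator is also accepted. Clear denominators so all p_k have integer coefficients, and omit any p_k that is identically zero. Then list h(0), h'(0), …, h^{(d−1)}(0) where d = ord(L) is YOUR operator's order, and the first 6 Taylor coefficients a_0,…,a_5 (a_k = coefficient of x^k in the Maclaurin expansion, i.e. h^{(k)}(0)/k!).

f: a_k = 0, -9, 0, 27/2, 0, -243/40, …
Substitute x→r, Dx→(1/r')Dx; clear ⇒ L₀.
h=∫₀ˣh₀: take L = L₀·Dx.
L = 9·Dx + (4 + 24·x + 48·x^2 + 32·x^3)·Dx^2 + (1 + 8·x + 24·x^2 + 32·x^3 + 16·x^4)·Dx^3  (order 3).
h: a_k = 0, 0, -9/2, 6, -45/8, -9/5, …
ICs: h(0) = 0, h′(0) = 0, h′′(0) = -9.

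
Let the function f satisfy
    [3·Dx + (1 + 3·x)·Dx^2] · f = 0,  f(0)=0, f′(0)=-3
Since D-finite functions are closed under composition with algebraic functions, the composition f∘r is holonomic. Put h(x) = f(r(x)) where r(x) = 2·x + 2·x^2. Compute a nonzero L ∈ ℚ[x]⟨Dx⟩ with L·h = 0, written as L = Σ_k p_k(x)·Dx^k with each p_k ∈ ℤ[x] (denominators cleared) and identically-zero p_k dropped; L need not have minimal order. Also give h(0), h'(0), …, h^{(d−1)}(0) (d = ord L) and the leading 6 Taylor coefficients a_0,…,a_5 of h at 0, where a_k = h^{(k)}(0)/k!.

f: a_k = 0, -3, 9/2, -9, 81/4, -243/5, …
Substitute x→r, Dx→(1/r')Dx; clear ⇒ L₀.
L = (4 + 12·x + 12·x^2)·Dx + (1 + 8·x + 18·x^2 + 12·x^3)·Dx^2  (order 2).
h: a_k = 0, -6, 12, -36, 126, -2376/5, …
ICs: h(0) = 0, h′(0) = -6.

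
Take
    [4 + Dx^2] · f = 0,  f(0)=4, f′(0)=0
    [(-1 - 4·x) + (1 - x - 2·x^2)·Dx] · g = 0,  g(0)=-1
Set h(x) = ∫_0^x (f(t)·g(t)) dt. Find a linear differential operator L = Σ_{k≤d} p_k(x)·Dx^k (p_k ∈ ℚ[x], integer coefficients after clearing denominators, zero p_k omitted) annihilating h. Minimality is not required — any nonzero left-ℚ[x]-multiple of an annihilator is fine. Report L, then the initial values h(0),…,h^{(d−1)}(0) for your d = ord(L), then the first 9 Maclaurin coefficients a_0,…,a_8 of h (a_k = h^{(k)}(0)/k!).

L = (4·x + 8·x^2)·Dx + (2 + 8·x)·Dx^2 + (-1 + x + 2·x^2)·Dx^3  (order 3).
h: a_k = 0, -4, -2, -4/3, -3, -68/15, -70/9, -4124/315, -2081/90, …
ICs: h(0) = 0, h′(0) = -4, h′′(0) = -4.

f: a_k = 4, 0, -8, 0, 8/3, 0, -16/45, 0, 8/315, …
g: a_k = -1, -1, -3, -5, -11, -21, -43, -85, -171, …
L₀ := L_f ⊗_s L_g (sym. prod.), ord ≤ 2.
h=∫h₀ ⇒ L = L₀·Dx.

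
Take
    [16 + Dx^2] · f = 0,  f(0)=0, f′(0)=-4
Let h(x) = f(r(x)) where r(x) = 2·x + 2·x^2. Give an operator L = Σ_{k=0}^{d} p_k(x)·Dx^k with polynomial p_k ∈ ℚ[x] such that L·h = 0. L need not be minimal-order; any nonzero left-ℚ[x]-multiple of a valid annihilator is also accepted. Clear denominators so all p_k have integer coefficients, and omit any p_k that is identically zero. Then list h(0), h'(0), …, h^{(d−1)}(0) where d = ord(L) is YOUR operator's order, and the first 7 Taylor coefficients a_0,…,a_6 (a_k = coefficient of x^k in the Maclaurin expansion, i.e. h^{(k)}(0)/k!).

L = (64 + 384·x + 768·x^2 + 512·x^3) - 2·Dx + (1 + 2·x)·Dx^2  (order 2).
h: a_k = 0, -8, -8, 256/3, 256, -256/15, -1280, …
ICs: h(0) = 0, h′(0) = -8.

f: a_k = 0, -4, 0, 32/3, 0, -128/15, 0, …
h₀=f(r): pull back L_f along r ⇒ L₀.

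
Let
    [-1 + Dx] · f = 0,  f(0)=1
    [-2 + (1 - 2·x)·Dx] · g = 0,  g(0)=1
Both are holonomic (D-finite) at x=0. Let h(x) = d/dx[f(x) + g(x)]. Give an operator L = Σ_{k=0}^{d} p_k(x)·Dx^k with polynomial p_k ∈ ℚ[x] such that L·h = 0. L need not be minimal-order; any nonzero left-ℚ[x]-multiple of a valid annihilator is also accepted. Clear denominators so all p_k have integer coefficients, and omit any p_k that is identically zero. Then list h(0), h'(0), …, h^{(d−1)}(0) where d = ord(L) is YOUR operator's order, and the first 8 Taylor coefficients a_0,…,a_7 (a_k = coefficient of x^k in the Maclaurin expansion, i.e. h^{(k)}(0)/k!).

f: a_k = 1, 1, 1/2, 1/6, 1/24, 1/120, 1/720, 1/5040, …
g: a_k = 1, 2, 4, 8, 16, 32, 64, 128, …
Sum ⇒ L₀ = lclm(L_f,L_g) in ℚ(x)⟨Dx⟩.
Differentiate: ansatz ord ≤ ord L₀ ⇒ L.
L = (20 + 8·x) + (-23 - 4·x + 4·x^2)·Dx + (3 - 4·x - 4·x^2)·Dx^2  (order 2).
h: a_k = 3, 9, 49/2, 385/6, 3841/24, 46081/120, 645121/720, 10321921/5040, …
ICs: h(0) = 3, h′(0) = 9.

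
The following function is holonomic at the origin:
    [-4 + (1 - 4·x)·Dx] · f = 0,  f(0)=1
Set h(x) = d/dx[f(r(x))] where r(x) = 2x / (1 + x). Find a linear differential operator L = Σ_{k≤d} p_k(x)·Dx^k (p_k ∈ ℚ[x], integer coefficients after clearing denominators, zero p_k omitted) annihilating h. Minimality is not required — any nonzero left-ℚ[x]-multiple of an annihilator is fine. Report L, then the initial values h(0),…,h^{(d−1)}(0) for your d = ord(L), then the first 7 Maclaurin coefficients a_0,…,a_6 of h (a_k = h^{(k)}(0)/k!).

L = 14 + (-1 + 7·x)·Dx  (order 1).
h: a_k = 8, 112, 1176, 10976, 96040, 806736, 6588344, …
ICs: h(0) = 8.

f: a_k = 1, 4, 16, 64, 256, 1024, 4096, …
f∘r: x↦r, Dx↦Dx/r' in L_f ⇒ L₀.
h₀' ⇒ L via d/dx closure of L₀.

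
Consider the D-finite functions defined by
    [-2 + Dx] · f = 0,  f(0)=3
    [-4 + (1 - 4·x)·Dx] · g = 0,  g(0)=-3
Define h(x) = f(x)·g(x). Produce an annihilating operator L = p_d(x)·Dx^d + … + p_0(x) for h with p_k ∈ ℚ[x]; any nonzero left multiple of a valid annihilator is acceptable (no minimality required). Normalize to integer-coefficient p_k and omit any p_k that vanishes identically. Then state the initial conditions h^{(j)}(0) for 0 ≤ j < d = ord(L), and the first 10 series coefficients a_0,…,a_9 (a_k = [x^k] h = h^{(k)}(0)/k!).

f: a_k = 3, 6, 6, 4, 2, 4/5, 4/15, 8/105, 2/105, 4/945, …
g: a_k = -3, -12, -48, -192, -768, -3072, -12288, -49152, -196608, -786432, …
f·g: L₀ = L_f ⊗_s L_g, ord ≤ 1·1.
L = (6 - 8·x) + (-1 + 4·x)·Dx  (order 1).
h: a_k = -9, -54, -234, -948, -3798, -75972/5, -303892/5, -8508984/35, -34035938/35, -1225293772/315, …
ICs: h(0) = -9.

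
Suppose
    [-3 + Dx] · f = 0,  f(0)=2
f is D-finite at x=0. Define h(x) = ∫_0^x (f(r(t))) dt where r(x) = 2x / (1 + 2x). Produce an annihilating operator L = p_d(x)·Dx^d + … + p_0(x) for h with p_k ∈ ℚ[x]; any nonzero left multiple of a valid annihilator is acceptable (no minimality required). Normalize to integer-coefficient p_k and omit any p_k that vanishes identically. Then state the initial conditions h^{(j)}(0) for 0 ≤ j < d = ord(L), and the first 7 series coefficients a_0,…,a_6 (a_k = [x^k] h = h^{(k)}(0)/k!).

f: a_k = 2, 6, 9, 9, 27/4, 81/20, 81/40, …
Substitute x→r, Dx→(1/r')Dx; clear ⇒ L₀.
∫: right-multiply L₀ by Dx.
L = -6·Dx + (1 + 4·x + 4·x^2)·Dx^2  (order 2).
h: a_k = 0, 2, 6, 4, -6, 12/5, 28/5, …
ICs: h(0) = 0, h′(0) = 2.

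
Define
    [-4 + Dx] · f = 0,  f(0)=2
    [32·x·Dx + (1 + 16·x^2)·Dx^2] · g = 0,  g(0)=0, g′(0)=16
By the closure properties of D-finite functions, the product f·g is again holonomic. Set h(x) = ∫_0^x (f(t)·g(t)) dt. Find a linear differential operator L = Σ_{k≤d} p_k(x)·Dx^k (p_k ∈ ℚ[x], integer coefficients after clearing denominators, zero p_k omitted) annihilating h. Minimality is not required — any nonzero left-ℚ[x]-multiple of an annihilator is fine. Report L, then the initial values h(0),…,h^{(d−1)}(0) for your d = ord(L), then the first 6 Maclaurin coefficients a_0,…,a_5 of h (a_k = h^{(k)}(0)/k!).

f: a_k = 2, 8, 16, 64/3, 64/3, 256/15, …
g: a_k = 0, 16, 0, -256/3, 0, 4096/5, …
Sym-product of L_f,L_g gives L₀ (≤ ord 2).
Integrate: L := L₀·Dx.
L = (16 - 128·x + 256·x^2)·Dx + (-8 + 32·x - 128·x^2)·Dx^2 + (1 + 16·x^2)·Dx^3  (order 3).
h: a_k = 0, 0, 16, 128/3, 64/3, -1024/15, …
ICs: h(0) = 0, h′(0) = 0, h′′(0) = 32.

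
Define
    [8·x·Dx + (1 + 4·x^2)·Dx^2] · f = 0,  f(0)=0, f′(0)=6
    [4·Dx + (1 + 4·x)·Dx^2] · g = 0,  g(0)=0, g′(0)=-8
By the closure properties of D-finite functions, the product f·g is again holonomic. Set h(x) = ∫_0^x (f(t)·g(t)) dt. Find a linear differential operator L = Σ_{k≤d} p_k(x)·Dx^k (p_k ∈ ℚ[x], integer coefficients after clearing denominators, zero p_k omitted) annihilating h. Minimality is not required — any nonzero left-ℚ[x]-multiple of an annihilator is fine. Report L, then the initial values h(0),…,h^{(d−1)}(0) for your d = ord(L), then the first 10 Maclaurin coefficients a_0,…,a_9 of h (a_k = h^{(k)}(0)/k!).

f: a_k = 0, 6, 0, -8, 0, 96/5, 0, -384/7, 0, 512/3, …
g: a_k = 0, -8, 16, -128/3, 128, -2048/5, 4096/3, -32768/7, 16384, -524288/9, …
L₀ := L_f ⊗_s L_g (sym. prod.), ord ≤ 4.
∫: right-multiply L₀ by Dx.
L = (96 + 640·x + 1408·x^2 + 7680·x^3 + 15360·x^4 + 26624·x^5 + 8192·x^7)·Dx^2 + (24 + 320·x + 2656·x^2 + 9728·x^3 + 28160·x^4 + 47616·x^5 + 71680·x^6 + 6144·x^7 + 28672·x^8)·Dx^3 + (12 + 104·x + 672·x^2 + 2976·x^3 + 8256·x^4 + 18048·x^5 + 24576·x^6 + 35328·x^7 + 6144·x^8 + 16384·x^9)·Dx^4 + (1 + 12·x + 68·x^2 + 256·x^3 + 696·x^4 + 1536·x^5 + 2688·x^6 + 3072·x^7 + 4224·x^8 + 1024·x^9 + 2048·x^10)·Dx^5  (order 5).
h: a_k = 0, 0, 0, -16, 24, -192/5, 320/3, -4864/15, 4672/5, -41984/15, …
ICs: h(0) = 0, h′(0) = 0, h′′(0) = 0, h′′′(0) = -96, h′′′′(0) = 576.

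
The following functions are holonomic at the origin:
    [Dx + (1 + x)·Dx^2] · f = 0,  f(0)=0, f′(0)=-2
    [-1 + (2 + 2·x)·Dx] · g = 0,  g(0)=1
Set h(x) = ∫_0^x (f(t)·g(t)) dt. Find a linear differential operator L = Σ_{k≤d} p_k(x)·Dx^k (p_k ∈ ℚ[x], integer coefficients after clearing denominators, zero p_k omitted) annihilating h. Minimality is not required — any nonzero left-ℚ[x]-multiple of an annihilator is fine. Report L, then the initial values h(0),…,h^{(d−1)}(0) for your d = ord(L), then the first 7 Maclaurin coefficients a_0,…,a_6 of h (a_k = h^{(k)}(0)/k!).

f: a_k = 0, -2, 1, -2/3, 1/2, -2/5, 1/3, …
g: a_k = 1, 1/2, -1/8, 1/16, -5/128, 7/256, -21/1024, …
f·g: L₀ = L_f ⊗_s L_g, ord ≤ 2·1.
Integrate: L := L₀·Dx.
L = Dx + (4 + 8·x + 4·x^2)·Dx^3  (order 3).
h: a_k = 0, 0, -1, 0, 1/48, -1/60, 71/5760, …
ICs: h(0) = 0, h′(0) = 0, h′′(0) = -2.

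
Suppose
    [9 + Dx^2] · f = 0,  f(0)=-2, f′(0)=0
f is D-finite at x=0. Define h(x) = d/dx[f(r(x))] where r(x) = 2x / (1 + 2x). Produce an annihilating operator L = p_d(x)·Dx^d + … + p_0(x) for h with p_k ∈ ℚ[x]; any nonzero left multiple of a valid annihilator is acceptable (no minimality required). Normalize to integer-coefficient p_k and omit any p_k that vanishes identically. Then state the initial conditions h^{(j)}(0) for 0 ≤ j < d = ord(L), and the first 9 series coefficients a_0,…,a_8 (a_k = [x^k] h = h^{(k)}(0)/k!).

L = (60 + 96·x + 96·x^2) + (12 + 72·x + 144·x^2 + 96·x^3)·Dx + (1 + 8·x + 24·x^2 + 32·x^3 + 16·x^4)·Dx^2  (order 2).
h: a_k = 0, 72, -432, 1296, -1440, -39312/5, 308448/5, -9393696/35, 31482432/35, …
ICs: h(0) = 0, h′(0) = 72.

f: a_k = -2, 0, 9, 0, -27/4, 0, 81/40, 0, -729/2240, …
L₀ from L_f via x↦r, Dx↦r'^{-1}Dx.
Differentiate: ansatz ord ≤ ord L₀ ⇒ L.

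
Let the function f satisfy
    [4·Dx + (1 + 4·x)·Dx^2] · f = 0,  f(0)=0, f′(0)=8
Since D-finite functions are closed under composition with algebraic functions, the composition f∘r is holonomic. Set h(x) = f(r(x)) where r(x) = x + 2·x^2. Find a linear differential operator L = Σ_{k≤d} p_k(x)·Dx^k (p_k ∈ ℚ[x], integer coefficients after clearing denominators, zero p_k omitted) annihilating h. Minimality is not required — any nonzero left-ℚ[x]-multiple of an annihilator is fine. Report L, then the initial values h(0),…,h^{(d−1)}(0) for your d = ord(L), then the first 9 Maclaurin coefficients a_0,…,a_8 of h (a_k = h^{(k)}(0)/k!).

f: a_k = 0, 8, -16, 128/3, -128, 2048/5, -4096/3, 32768/7, -16384, …
h₀=f(r): pull back L_f along r ⇒ L₀.
L = (16·x + 32·x^2)·Dx + (1 + 8·x + 24·x^2 + 32·x^3)·Dx^2  (order 2).
h: a_k = 0, 8, 0, -64/3, 64, -512/5, 0, 4096/7, -2048, …
ICs: h(0) = 0, h′(0) = 8.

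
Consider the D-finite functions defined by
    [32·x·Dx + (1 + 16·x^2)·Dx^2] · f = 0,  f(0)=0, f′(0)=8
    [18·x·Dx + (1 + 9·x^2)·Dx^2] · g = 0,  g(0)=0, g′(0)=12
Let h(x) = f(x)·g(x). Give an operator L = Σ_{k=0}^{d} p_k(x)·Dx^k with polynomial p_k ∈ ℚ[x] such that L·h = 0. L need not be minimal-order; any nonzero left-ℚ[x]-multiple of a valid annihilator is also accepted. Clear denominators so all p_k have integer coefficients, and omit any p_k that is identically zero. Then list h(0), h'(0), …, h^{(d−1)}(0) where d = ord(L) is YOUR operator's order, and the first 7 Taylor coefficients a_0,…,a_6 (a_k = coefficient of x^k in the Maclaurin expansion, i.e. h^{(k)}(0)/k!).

f: a_k = 0, 8, 0, -128/3, 0, 2048/5, 0, …
g: a_k = 0, 12, 0, -36, 0, 972/5, 0, …
h₀=f·g: eliminate ⇒ L₀, order ≤ 2·2.
L = (-3456·x - 144000·x^3 - 1327104·x^5 + 4147200·x^7 + 71663616·x^9)·Dx + (-100 - 11532·x^2 - 259200·x^4 - 1161216·x^6 + 14515200·x^8 + 107495424·x^10)·Dx^2 + (-200·x - 7880·x^3 - 86400·x^5 + 194112·x^7 + 8294400·x^9 + 35831808·x^11)·Dx^3 + (-1 - 50·x^2 - 769·x^4 + 110736·x^8 + 1036800·x^10 + 2985984·x^12)·Dx^4  (order 4).
h: a_k = 0, 0, 96, 0, -800, 0, 40032/5, …
ICs: h(0) = 0, h′(0) = 0, h′′(0) = 192, h′′′(0) = 0.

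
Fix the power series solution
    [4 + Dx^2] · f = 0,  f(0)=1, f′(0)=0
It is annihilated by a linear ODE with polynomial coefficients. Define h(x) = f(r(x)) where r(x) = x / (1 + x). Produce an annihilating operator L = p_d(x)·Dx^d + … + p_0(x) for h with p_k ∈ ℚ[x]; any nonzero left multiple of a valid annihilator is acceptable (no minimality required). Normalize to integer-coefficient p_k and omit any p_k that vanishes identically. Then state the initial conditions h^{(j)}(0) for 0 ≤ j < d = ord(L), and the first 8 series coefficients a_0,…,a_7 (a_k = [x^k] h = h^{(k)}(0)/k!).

f: a_k = 1, 0, -2, 0, 2/3, 0, -4/45, 0, …
Change of var in L_f (x↦r) gives L₀.
L = 4 + (2 + 6·x + 6·x^2 + 2·x^3)·Dx + (1 + 4·x + 6·x^2 + 4·x^3 + x^4)·Dx^2  (order 2).
h: a_k = 1, 0, -2, 4, -16/3, 16/3, -154/45, -4/5, …
ICs: h(0) = 1, h′(0) = 0.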